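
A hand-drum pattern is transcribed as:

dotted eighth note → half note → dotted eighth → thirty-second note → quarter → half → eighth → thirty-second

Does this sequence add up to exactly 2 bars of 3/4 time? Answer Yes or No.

No

One bar of 3/4 = 24 thirty-second notes, so 2 bars = 48.
Each duration in thirty-second notes: dotted eighth note = 6; half note = 16; dotted eighth = 6; thirty-second note = 1; quarter = 8; half = 16; eighth = 4; thirty-second = 1.
Total: 6 + 16 + 6 + 1 + 8 + 16 + 4 + 1 = 58.
58 exceeds 48, so the answer is No.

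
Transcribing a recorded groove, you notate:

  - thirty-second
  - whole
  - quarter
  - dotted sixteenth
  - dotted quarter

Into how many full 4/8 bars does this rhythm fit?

3

One bar of 4/8 = 16 thirty-second notes.
Convert each value to thirty-second notes: thirty-second = 1; whole = 32; quarter = 8; dotted sixteenth = 3; dotted quarter = 12.
Total: 1 + 32 + 8 + 3 + 12 = 56.
56 ÷ 16 = 3 complete bars with 8 left over.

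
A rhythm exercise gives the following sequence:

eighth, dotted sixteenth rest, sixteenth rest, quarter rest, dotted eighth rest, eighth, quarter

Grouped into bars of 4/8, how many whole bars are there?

One bar of 4/8 = 16 thirty-second notes.
Working in thirty-second notes: eighth = 4; dotted sixteenth rest = 3; sixteenth rest = 2; quarter rest = 8; dotted eighth rest = 6; eighth = 4; quarter = 8.
Total: 4 + 3 + 2 + 8 + 6 + 4 + 8 = 35.
35 ÷ 16 = 2 complete bars with 3 left over.

2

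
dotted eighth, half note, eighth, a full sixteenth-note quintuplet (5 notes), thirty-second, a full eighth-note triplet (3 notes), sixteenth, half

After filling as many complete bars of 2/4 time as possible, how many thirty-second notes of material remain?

13

One bar of 2/4 = 16 thirty-second notes.
Working in thirty-second notes: dotted eighth = 6; half note = 16; eighth = 4; a full sixteenth-note quintuplet (5 notes) (five quintuplet sixteenths span one quarter) = 8; thirty-second = 1; a full eighth-note triplet (3 notes) (three triplet eighths span one quarter) = 8; sixteenth = 2; half = 16.
Sum: 6 + 16 + 4 + 8 + 1 + 8 + 2 + 16 = 61.
61 ÷ 16 = 3 complete bars with 13 thirty-second notes remaining.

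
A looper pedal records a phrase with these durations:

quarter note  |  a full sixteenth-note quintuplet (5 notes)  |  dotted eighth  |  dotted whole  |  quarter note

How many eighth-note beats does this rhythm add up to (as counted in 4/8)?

19.5

One eighth-note beat = 2 sixteenth notes.
In sixteenth notes: quarter note = 4; a full sixteenth-note quintuplet (5 notes) (five quintuplet sixteenths span one quarter) = 4; dotted eighth = 3; dotted whole = 24; quarter note = 4.
Altogether 4 + 4 + 3 + 24 + 4 = 39.
39 ÷ 2 = 19.5 beats.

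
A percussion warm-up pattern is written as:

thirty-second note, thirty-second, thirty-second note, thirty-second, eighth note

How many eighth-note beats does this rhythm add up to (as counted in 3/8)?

One eighth-note beat = 4 thirty-second notes.
Working in thirty-second notes: thirty-second note = 1; thirty-second = 1; thirty-second note = 1; thirty-second = 1; eighth note = 4.
Altogether 1 + 1 + 1 + 1 + 4 = 8.
8 ÷ 4 = 2 beats.

2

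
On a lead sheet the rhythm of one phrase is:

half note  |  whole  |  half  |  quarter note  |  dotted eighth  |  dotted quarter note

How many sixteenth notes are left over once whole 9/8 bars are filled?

One bar of 9/8 = 18 sixteenth notes.
Each duration in sixteenth notes: half note = 8; whole = 16; half = 8; quarter note = 4; dotted eighth = 3; dotted quarter note = 6.
Sum: 8 + 16 + 8 + 4 + 3 + 6 = 45.
45 ÷ 18 = 2 complete bars with 9 sixteenth notes remaining.

9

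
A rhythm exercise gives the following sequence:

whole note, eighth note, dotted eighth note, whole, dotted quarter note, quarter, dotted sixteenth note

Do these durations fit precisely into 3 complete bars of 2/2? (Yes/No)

No

One bar of 2/2 = 32 thirty-second notes, so 3 bars = 96.
Each duration in thirty-second notes: whole note = 32; eighth note = 4; dotted eighth note = 6; whole = 32; dotted quarter note = 12; quarter = 8; dotted sixteenth note = 3.
Total: 32 + 4 + 6 + 32 + 12 + 8 + 3 = 97.
97 exceeds 96, so the answer is No.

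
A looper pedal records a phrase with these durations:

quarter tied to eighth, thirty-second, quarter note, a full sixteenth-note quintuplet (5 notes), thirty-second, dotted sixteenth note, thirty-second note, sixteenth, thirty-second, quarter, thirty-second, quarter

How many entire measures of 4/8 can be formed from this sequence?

3

One bar of 4/8 = 16 thirty-second notes.
In thirty-second notes: quarter tied to eighth (quarter + eighth) = 12; thirty-second = 1; quarter note = 8; a full sixteenth-note quintuplet (5 notes) (five quintuplet sixteenths span one quarter) = 8; thirty-second = 1; dotted sixteenth note = 3; thirty-second note = 1; sixteenth = 2; thirty-second = 1; quarter = 8; thirty-second = 1; quarter = 8.
Adding: 12 + 1 + 8 + 8 + 1 + 3 + 1 + 2 + 1 + 8 + 1 + 8 = 54.
54 ÷ 16 = 3 complete bars with 6 left over.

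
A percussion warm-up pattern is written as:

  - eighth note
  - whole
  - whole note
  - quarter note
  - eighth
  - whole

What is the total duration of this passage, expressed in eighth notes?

Each duration in eighth notes: eighth note = 1; whole = 8; whole note = 8; quarter note = 2; eighth = 1; whole = 8.
Total: 1 + 8 + 8 + 2 + 1 + 8 = 28 eighth notes.

28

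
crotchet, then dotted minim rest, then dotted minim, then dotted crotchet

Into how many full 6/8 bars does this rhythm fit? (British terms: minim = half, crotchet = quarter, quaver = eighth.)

2

One bar of 6/8 = 6 eighth notes.
Express everything in eighth notes: crotchet = 2; dotted minim rest = 6; dotted minim = 6; dotted crotchet = 3.
Total: 2 + 6 + 6 + 3 = 17.
17 ÷ 6 = 2 complete bars with 5 left over.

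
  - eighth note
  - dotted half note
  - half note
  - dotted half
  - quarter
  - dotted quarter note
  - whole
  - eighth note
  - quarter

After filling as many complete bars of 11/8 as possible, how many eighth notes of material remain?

One bar of 11/8 = 11 eighth notes.
In eighth notes: eighth note = 1; dotted half note = 6; half note = 4; dotted half = 6; quarter = 2; dotted quarter note = 3; whole = 8; eighth note = 1; quarter = 2.
Sum: 1 + 6 + 4 + 6 + 2 + 3 + 8 + 1 + 2 = 33.
33 ÷ 11 = 3 complete bars with 0 eighth notes remaining.

0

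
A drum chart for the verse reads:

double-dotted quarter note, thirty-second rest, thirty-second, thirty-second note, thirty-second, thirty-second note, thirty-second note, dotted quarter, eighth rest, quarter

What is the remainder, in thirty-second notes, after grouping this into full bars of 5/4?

One bar of 5/4 = 40 thirty-second notes.
Each duration in thirty-second notes: double-dotted quarter note = 14; thirty-second rest = 1; thirty-second = 1; thirty-second note = 1; thirty-second = 1; thirty-second note = 1; thirty-second note = 1; dotted quarter = 12; eighth rest = 4; quarter = 8.
Adding: 14 + 1 + 1 + 1 + 1 + 1 + 1 + 12 + 4 + 8 = 44.
44 ÷ 40 = 1 complete bar with 4 thirty-second notes remaining.

4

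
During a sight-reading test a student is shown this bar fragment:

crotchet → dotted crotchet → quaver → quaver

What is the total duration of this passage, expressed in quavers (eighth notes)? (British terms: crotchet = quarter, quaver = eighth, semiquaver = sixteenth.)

7

Convert each value to eighth notes: crotchet = 2; dotted crotchet = 3; quaver = 1; quaver = 1.
Altogether 2 + 3 + 1 + 1 = 7 eighth notes.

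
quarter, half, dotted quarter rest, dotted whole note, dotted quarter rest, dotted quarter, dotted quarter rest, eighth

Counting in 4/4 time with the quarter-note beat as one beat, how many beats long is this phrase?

15.5

One quarter-note beat = 2 eighth notes.
Working in eighth notes: quarter = 2; half = 4; dotted quarter rest = 3; dotted whole note = 12; dotted quarter rest = 3; dotted quarter = 3; dotted quarter rest = 3; eighth = 1.
Sum: 2 + 4 + 3 + 12 + 3 + 3 + 3 + 1 = 31.
31 ÷ 2 = 15.5 beats.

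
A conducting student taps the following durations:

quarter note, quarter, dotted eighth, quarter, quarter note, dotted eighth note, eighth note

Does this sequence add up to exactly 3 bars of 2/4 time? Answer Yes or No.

Yes

One bar of 2/4 = 8 sixteenth notes, so 3 bars = 24.
In sixteenth notes: quarter note = 4; quarter = 4; dotted eighth = 3; quarter = 4; quarter note = 4; dotted eighth note = 3; eighth note = 2.
Total: 4 + 4 + 3 + 4 + 4 + 3 + 2 = 24.
24 equals 24, so the answer is Yes.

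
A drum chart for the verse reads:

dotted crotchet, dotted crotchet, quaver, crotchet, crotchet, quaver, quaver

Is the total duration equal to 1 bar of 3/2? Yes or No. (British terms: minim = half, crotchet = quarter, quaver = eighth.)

No

One bar of 3/2 = 12 eighth notes.
Each duration in eighth notes: dotted crotchet = 3; dotted crotchet = 3; quaver = 1; crotchet = 2; crotchet = 2; quaver = 1; quaver = 1.
Sum: 3 + 3 + 1 + 2 + 2 + 1 + 1 = 13.
13 exceeds 12, so the answer is No.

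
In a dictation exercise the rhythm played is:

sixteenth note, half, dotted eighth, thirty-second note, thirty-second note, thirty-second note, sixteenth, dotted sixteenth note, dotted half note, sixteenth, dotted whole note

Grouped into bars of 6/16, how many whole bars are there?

One bar of 6/16 = 12 thirty-second notes.
In thirty-second notes: sixteenth note = 2; half = 16; dotted eighth = 6; thirty-second note = 1; thirty-second note = 1; thirty-second note = 1; sixteenth = 2; dotted sixteenth note = 3; dotted half note = 24; sixteenth = 2; dotted whole note = 48.
Altogether 2 + 16 + 6 + 1 + 1 + 1 + 2 + 3 + 24 + 2 + 48 = 106.
106 ÷ 12 = 8 complete bars with 10 left over.

8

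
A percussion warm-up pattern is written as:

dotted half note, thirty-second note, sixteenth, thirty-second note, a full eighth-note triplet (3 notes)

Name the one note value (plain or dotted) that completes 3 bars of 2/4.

dotted quarter note

3 bars of 2/4 = 48 thirty-second notes.
Each duration in thirty-second notes: dotted half note = 24; thirty-second note = 1; sixteenth = 2; thirty-second note = 1; a full eighth-note triplet (3 notes) (three triplet eighths span one quarter) = 8.
Total: 24 + 1 + 2 + 1 + 8 = 36.
Remaining: 48 − 36 = 12 thirty-second notes, which is a dotted quarter note.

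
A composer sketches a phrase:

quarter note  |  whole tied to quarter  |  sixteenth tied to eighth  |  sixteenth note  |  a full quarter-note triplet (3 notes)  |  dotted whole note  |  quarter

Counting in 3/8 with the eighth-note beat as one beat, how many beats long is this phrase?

One eighth-note beat = 2 sixteenth notes.
Convert each value to sixteenth notes: quarter note = 4; whole tied to quarter (whole + quarter) = 20; sixteenth tied to eighth (sixteenth + eighth) = 3; sixteenth note = 1; a full quarter-note triplet (3 notes) (three triplet quarters span one half) = 8; dotted whole note = 24; quarter = 4.
Sum: 4 + 20 + 3 + 1 + 8 + 24 + 4 = 64.
64 ÷ 2 = 32 beats.

32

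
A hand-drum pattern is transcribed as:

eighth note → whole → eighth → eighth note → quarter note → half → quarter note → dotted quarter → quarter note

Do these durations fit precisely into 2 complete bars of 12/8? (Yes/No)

One bar of 12/8 = 12 eighth notes, so 2 bars = 24.
Working in eighth notes: eighth note = 1; whole = 8; eighth = 1; eighth note = 1; quarter note = 2; half = 4; quarter note = 2; dotted quarter = 3; quarter note = 2.
Sum: 1 + 8 + 1 + 1 + 2 + 4 + 2 + 3 + 2 = 24.
24 equals 24, so the answer is Yes.

Yes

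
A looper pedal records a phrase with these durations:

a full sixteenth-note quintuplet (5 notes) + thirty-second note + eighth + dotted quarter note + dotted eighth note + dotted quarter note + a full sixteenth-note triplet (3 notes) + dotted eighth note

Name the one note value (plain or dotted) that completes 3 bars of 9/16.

thirty-second note

3 bars of 9/16 = 54 thirty-second notes.
Express everything in thirty-second notes: a full sixteenth-note quintuplet (5 notes) (five quintuplet sixteenths span one quarter) = 8; thirty-second note = 1; eighth = 4; dotted quarter note = 12; dotted eighth note = 6; dotted quarter note = 12; a full sixteenth-note triplet (3 notes) (three triplet sixteenths span one eighth) = 4; dotted eighth note = 6.
Adding: 8 + 1 + 4 + 12 + 6 + 12 + 4 + 6 = 53.
Remaining: 54 − 53 = 1 thirty-second note, which is a thirty-second note.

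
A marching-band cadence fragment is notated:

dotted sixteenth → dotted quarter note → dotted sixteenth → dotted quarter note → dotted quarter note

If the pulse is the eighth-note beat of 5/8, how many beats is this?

10.5

One eighth-note beat = 4 thirty-second notes.
In thirty-second notes: dotted sixteenth = 3; dotted quarter note = 12; dotted sixteenth = 3; dotted quarter note = 12; dotted quarter note = 12.
Total: 3 + 12 + 3 + 12 + 12 = 42.
42 ÷ 4 = 10.5 beats.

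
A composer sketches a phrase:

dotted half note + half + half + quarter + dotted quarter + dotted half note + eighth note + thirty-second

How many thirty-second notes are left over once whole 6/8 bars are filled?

9

One bar of 6/8 = 24 thirty-second notes.
Each duration in thirty-second notes: dotted half note = 24; half = 16; half = 16; quarter = 8; dotted quarter = 12; dotted half note = 24; eighth note = 4; thirty-second = 1.
Total: 24 + 16 + 16 + 8 + 12 + 24 + 4 + 1 = 105.
105 ÷ 24 = 4 complete bars with 9 thirty-second notes remaining.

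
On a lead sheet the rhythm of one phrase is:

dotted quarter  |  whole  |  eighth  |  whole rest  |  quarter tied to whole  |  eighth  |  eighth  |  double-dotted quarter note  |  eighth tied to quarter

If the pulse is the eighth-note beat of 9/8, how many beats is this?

38.5

One eighth-note beat = 2 sixteenth notes.
Each duration in sixteenth notes: dotted quarter = 6; whole = 16; eighth = 2; whole rest = 16; quarter tied to whole (quarter + whole) = 20; eighth = 2; eighth = 2; double-dotted quarter note = 7; eighth tied to quarter (eighth + quarter) = 6.
Total: 6 + 16 + 2 + 16 + 20 + 2 + 2 + 7 + 6 = 77.
77 ÷ 2 = 38.5 beats.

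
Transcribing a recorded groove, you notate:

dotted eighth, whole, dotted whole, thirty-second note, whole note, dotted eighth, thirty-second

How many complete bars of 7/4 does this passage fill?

One bar of 7/4 = 56 thirty-second notes.
Convert each value to thirty-second notes: dotted eighth = 6; whole = 32; dotted whole = 48; thirty-second note = 1; whole note = 32; dotted eighth = 6; thirty-second = 1.
Adding: 6 + 32 + 48 + 1 + 32 + 6 + 1 = 126.
126 ÷ 56 = 2 complete bars with 14 left over.

2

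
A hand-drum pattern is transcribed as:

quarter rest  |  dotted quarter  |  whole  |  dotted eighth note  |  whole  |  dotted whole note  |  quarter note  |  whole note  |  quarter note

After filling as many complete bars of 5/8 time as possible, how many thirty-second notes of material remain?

One bar of 5/8 = 10 sixteenth notes.
Express everything in sixteenth notes: quarter rest = 4; dotted quarter = 6; whole = 16; dotted eighth note = 3; whole = 16; dotted whole note = 24; quarter note = 4; whole note = 16; quarter note = 4.
Sum: 4 + 6 + 16 + 3 + 16 + 24 + 4 + 16 + 4 = 93.
93 ÷ 10 = 9 complete bars with 3 sixteenth notes remaining = 6 thirty-second notes.

6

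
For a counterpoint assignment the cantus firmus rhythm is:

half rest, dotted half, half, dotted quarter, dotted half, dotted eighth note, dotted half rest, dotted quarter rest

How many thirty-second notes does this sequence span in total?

Working in thirty-second notes: half rest = 16; dotted half = 24; half = 16; dotted quarter = 12; dotted half = 24; dotted eighth note = 6; dotted half rest = 24; dotted quarter rest = 12.
Total: 16 + 24 + 16 + 12 + 24 + 6 + 24 + 12 = 134 thirty-second notes.

134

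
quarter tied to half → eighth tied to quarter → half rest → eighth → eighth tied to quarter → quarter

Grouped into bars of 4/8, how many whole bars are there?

4

One bar of 4/8 = 4 eighth notes.
In eighth notes: quarter tied to half (quarter + half) = 6; eighth tied to quarter (eighth + quarter) = 3; half rest = 4; eighth = 1; eighth tied to quarter (eighth + quarter) = 3; quarter = 2.
Adding: 6 + 3 + 4 + 1 + 3 + 2 = 19.
19 ÷ 4 = 4 complete bars with 3 left over.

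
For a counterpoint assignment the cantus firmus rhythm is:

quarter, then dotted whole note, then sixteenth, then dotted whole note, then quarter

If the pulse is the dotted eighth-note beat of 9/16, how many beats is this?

19

One dotted eighth-note beat = 3 sixteenth notes.
Each duration in sixteenth notes: quarter = 4; dotted whole note = 24; sixteenth = 1; dotted whole note = 24; quarter = 4.
Sum: 4 + 24 + 1 + 24 + 4 = 57.
57 ÷ 3 = 19 beats.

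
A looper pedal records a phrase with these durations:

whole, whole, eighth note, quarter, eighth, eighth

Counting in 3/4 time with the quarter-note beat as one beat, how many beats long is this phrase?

One quarter-note beat = 2 eighth notes.
In eighth notes: whole = 8; whole = 8; eighth note = 1; quarter = 2; eighth = 1; eighth = 1.
Total: 8 + 8 + 1 + 2 + 1 + 1 = 21.
21 ÷ 2 = 10.5 beats.

10.5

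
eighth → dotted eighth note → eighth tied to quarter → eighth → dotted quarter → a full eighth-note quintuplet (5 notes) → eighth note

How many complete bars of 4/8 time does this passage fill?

One bar of 4/8 = 8 sixteenth notes.
Convert each value to sixteenth notes: eighth = 2; dotted eighth note = 3; eighth tied to quarter (eighth + quarter) = 6; eighth = 2; dotted quarter = 6; a full eighth-note quintuplet (5 notes) (five quintuplet eighths span one half) = 8; eighth note = 2.
Adding: 2 + 3 + 6 + 2 + 6 + 8 + 2 = 29.
29 ÷ 8 = 3 complete bars with 5 left over.

3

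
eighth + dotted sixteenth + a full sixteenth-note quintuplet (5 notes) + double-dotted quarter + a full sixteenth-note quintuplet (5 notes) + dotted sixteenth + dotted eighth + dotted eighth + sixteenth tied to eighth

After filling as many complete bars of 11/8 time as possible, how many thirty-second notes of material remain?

One bar of 11/8 = 44 thirty-second notes.
Each duration in thirty-second notes: eighth = 4; dotted sixteenth = 3; a full sixteenth-note quintuplet (5 notes) (five quintuplet sixteenths span one quarter) = 8; double-dotted quarter = 14; a full sixteenth-note quintuplet (5 notes) (five quintuplet sixteenths span one quarter) = 8; dotted sixteenth = 3; dotted eighth = 6; dotted eighth = 6; sixteenth tied to eighth (sixteenth + eighth) = 6.
Adding: 4 + 3 + 8 + 14 + 8 + 3 + 6 + 6 + 6 = 58.
58 ÷ 44 = 1 complete bar with 14 thirty-second notes remaining.

14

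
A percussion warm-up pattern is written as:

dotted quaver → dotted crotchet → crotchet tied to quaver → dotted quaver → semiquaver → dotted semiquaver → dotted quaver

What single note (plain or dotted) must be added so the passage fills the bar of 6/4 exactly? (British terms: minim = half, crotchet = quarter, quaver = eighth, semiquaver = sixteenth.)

thirty-second note

The bar of 6/4 = 48 thirty-second notes.
Working in thirty-second notes: dotted quaver = 6; dotted crotchet = 12; crotchet tied to quaver (crotchet + quaver) = 12; dotted quaver = 6; semiquaver = 2; dotted semiquaver = 3; dotted quaver = 6.
Total: 6 + 12 + 12 + 6 + 2 + 3 + 6 = 47.
Remaining: 48 − 47 = 1 thirty-second note, which is a thirty-second note.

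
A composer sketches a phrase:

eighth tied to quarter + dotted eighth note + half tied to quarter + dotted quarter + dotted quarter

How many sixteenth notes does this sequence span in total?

Convert each value to sixteenth notes: eighth tied to quarter (eighth + quarter) = 6; dotted eighth note = 3; half tied to quarter (half + quarter) = 12; dotted quarter = 6; dotted quarter = 6.
Altogether 6 + 3 + 12 + 6 + 6 = 33 sixteenth notes.

33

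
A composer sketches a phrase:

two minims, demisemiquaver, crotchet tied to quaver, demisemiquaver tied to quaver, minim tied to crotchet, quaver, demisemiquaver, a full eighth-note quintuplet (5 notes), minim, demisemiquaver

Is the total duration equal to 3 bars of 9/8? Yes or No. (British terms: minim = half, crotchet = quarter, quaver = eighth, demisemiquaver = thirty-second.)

No

One bar of 9/8 = 36 thirty-second notes, so 3 bars = 108.
Working in thirty-second notes: minim = 16; minim = 16; demisemiquaver = 1; crotchet tied to quaver (crotchet + quaver) = 12; demisemiquaver tied to quaver (demisemiquaver + quaver) = 5; minim tied to crotchet (minim + crotchet) = 24; quaver = 4; demisemiquaver = 1; a full eighth-note quintuplet (5 notes) (five quintuplet eighths span one half) = 16; minim = 16; demisemiquaver = 1.
Altogether 16 + 16 + 1 + 12 + 5 + 24 + 4 + 1 + 16 + 16 + 1 = 112.
112 exceeds 108, so the answer is No.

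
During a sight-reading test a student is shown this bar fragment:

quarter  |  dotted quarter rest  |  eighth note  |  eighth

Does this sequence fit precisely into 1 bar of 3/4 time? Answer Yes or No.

No

One bar of 3/4 = 6 eighth notes.
Each duration in eighth notes: quarter = 2; dotted quarter rest = 3; eighth note = 1; eighth = 1.
Total: 2 + 3 + 1 + 1 = 7.
7 exceeds 6, so the answer is No.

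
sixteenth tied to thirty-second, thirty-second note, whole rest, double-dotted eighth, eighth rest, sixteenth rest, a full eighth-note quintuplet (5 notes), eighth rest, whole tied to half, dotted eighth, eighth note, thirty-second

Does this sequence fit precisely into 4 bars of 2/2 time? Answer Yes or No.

Yes

One bar of 2/2 = 32 thirty-second notes, so 4 bars = 128.
Express everything in thirty-second notes: sixteenth tied to thirty-second (sixteenth + thirty-second) = 3; thirty-second note = 1; whole rest = 32; double-dotted eighth = 7; eighth rest = 4; sixteenth rest = 2; a full eighth-note quintuplet (5 notes) (five quintuplet eighths span one half) = 16; eighth rest = 4; whole tied to half (whole + half) = 48; dotted eighth = 6; eighth note = 4; thirty-second = 1.
Altogether 3 + 1 + 32 + 7 + 4 + 2 + 16 + 4 + 48 + 6 + 4 + 1 = 128.
128 equals 128, so the answer is Yes.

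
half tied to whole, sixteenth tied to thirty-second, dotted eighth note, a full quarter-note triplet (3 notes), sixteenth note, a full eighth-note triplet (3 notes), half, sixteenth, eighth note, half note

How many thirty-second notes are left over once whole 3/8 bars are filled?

One bar of 3/8 = 12 thirty-second notes.
Express everything in thirty-second notes: half tied to whole (half + whole) = 48; sixteenth tied to thirty-second (sixteenth + thirty-second) = 3; dotted eighth note = 6; a full quarter-note triplet (3 notes) (three triplet quarters span one half) = 16; sixteenth note = 2; a full eighth-note triplet (3 notes) (three triplet eighths span one quarter) = 8; half = 16; sixteenth = 2; eighth note = 4; half note = 16.
Adding: 48 + 3 + 6 + 16 + 2 + 8 + 16 + 2 + 4 + 16 = 121.
121 ÷ 12 = 10 complete bars with 1 thirty-second note remaining.

1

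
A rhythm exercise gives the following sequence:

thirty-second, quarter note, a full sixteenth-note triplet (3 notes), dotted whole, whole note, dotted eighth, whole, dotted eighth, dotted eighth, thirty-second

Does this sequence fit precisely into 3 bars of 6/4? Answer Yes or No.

Yes

One bar of 6/4 = 48 thirty-second notes, so 3 bars = 144.
In thirty-second notes: thirty-second = 1; quarter note = 8; a full sixteenth-note triplet (3 notes) (three triplet sixteenths span one eighth) = 4; dotted whole = 48; whole note = 32; dotted eighth = 6; whole = 32; dotted eighth = 6; dotted eighth = 6; thirty-second = 1.
Total: 1 + 8 + 4 + 48 + 32 + 6 + 32 + 6 + 6 + 1 = 144.
144 equals 144, so the answer is Yes.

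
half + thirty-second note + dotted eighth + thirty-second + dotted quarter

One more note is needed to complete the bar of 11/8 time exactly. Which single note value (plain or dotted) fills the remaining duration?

quarter note

The bar of 11/8 = 44 thirty-second notes.
In thirty-second notes: half = 16; thirty-second note = 1; dotted eighth = 6; thirty-second = 1; dotted quarter = 12.
Altogether 16 + 1 + 6 + 1 + 12 = 36.
Remaining: 44 − 36 = 8 thirty-second notes, which is a quarter note.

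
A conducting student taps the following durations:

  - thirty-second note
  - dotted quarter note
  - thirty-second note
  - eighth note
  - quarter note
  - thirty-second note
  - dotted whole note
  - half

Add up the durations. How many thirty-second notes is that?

91

Each duration in thirty-second notes: thirty-second note = 1; dotted quarter note = 12; thirty-second note = 1; eighth note = 4; quarter note = 8; thirty-second note = 1; dotted whole note = 48; half = 16.
Total: 1 + 12 + 1 + 4 + 8 + 1 + 48 + 16 = 91 thirty-second notes.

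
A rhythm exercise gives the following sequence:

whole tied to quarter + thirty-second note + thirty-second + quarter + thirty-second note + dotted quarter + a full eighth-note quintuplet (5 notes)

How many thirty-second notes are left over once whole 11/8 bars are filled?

35

One bar of 11/8 = 44 thirty-second notes.
Express everything in thirty-second notes: whole tied to quarter (whole + quarter) = 40; thirty-second note = 1; thirty-second = 1; quarter = 8; thirty-second note = 1; dotted quarter = 12; a full eighth-note quintuplet (5 notes) (five quintuplet eighths span one half) = 16.
Adding: 40 + 1 + 1 + 8 + 1 + 12 + 16 = 79.
79 ÷ 44 = 1 complete bar with 35 thirty-second notes remaining.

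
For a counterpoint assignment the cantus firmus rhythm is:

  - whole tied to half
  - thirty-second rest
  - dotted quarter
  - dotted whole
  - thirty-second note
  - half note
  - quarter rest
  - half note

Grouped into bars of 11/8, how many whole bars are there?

3

One bar of 11/8 = 44 thirty-second notes.
Express everything in thirty-second notes: whole tied to half (whole + half) = 48; thirty-second rest = 1; dotted quarter = 12; dotted whole = 48; thirty-second note = 1; half note = 16; quarter rest = 8; half note = 16.
Total: 48 + 1 + 12 + 48 + 1 + 16 + 8 + 16 = 150.
150 ÷ 44 = 3 complete bars with 18 left over.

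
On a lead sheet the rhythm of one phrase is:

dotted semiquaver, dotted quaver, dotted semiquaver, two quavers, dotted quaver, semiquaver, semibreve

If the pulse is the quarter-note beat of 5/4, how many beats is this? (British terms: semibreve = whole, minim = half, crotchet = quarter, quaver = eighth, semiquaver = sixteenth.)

7.5

One quarter-note beat = 8 thirty-second notes.
Working in thirty-second notes: dotted semiquaver = 3; dotted quaver = 6; dotted semiquaver = 3; quaver = 4; quaver = 4; dotted quaver = 6; semiquaver = 2; semibreve = 32.
Sum: 3 + 6 + 3 + 4 + 4 + 6 + 2 + 32 = 60.
60 ÷ 8 = 7.5 beats.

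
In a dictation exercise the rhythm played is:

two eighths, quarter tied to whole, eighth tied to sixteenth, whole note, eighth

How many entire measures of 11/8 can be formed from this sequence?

One bar of 11/8 = 22 sixteenth notes.
In sixteenth notes: eighth = 2; eighth = 2; quarter tied to whole (quarter + whole) = 20; eighth tied to sixteenth (eighth + sixteenth) = 3; whole note = 16; eighth = 2.
Adding: 2 + 2 + 20 + 3 + 16 + 2 = 45.
45 ÷ 22 = 2 complete bars with 1 left over.

2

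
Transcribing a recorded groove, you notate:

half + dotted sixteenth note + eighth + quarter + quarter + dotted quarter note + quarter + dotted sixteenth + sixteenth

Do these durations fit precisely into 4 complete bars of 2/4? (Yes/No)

One bar of 2/4 = 16 thirty-second notes, so 4 bars = 64.
Working in thirty-second notes: half = 16; dotted sixteenth note = 3; eighth = 4; quarter = 8; quarter = 8; dotted quarter note = 12; quarter = 8; dotted sixteenth = 3; sixteenth = 2.
Adding: 16 + 3 + 4 + 8 + 8 + 12 + 8 + 3 + 2 = 64.
64 equals 64, so the answer is Yes.

Yes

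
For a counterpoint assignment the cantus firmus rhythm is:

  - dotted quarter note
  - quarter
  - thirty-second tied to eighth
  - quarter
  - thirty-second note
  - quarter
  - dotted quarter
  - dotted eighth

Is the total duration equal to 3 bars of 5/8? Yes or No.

Yes

One bar of 5/8 = 20 thirty-second notes, so 3 bars = 60.
Convert each value to thirty-second notes: dotted quarter note = 12; quarter = 8; thirty-second tied to eighth (thirty-second + eighth) = 5; quarter = 8; thirty-second note = 1; quarter = 8; dotted quarter = 12; dotted eighth = 6.
Sum: 12 + 8 + 5 + 8 + 1 + 8 + 12 + 6 = 60.
60 equals 60, so the answer is Yes.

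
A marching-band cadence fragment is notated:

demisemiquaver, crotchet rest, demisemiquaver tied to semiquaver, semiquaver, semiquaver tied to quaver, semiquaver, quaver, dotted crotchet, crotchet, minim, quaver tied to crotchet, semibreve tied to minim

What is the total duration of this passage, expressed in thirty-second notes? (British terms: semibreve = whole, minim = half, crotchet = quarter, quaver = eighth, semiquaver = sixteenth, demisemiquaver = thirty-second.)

122

Express everything in thirty-second notes: demisemiquaver = 1; crotchet rest = 8; demisemiquaver tied to semiquaver (demisemiquaver + semiquaver) = 3; semiquaver = 2; semiquaver tied to quaver (semiquaver + quaver) = 6; semiquaver = 2; quaver = 4; dotted crotchet = 12; crotchet = 8; minim = 16; quaver tied to crotchet (quaver + crotchet) = 12; semibreve tied to minim (semibreve + minim) = 48.
Total: 1 + 8 + 3 + 2 + 6 + 2 + 4 + 12 + 8 + 16 + 12 + 48 = 122 thirty-second notes.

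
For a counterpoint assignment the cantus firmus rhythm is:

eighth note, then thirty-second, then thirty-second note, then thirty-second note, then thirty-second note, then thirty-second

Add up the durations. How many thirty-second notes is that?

In thirty-second notes: eighth note = 4; thirty-second = 1; thirty-second note = 1; thirty-second note = 1; thirty-second note = 1; thirty-second = 1.
Altogether 4 + 1 + 1 + 1 + 1 + 1 = 9 thirty-second notes.

9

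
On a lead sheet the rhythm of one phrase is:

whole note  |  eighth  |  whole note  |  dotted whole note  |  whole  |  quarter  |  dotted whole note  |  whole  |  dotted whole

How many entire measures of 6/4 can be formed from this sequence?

One bar of 6/4 = 12 eighth notes.
Express everything in eighth notes: whole note = 8; eighth = 1; whole note = 8; dotted whole note = 12; whole = 8; quarter = 2; dotted whole note = 12; whole = 8; dotted whole = 12.
Sum: 8 + 1 + 8 + 12 + 8 + 2 + 12 + 8 + 12 = 71.
71 ÷ 12 = 5 complete bars with 11 left over.

5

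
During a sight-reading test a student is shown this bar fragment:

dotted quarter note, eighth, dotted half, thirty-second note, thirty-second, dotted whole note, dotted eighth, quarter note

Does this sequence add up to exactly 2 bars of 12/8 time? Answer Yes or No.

No

One bar of 12/8 = 48 thirty-second notes, so 2 bars = 96.
Working in thirty-second notes: dotted quarter note = 12; eighth = 4; dotted half = 24; thirty-second note = 1; thirty-second = 1; dotted whole note = 48; dotted eighth = 6; quarter note = 8.
Sum: 12 + 4 + 24 + 1 + 1 + 48 + 6 + 8 = 104.
104 exceeds 96, so the answer is No.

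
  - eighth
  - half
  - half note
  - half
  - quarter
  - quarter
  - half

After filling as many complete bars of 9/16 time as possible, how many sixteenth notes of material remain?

6

One bar of 9/16 = 9 sixteenth notes.
Express everything in sixteenth notes: eighth = 2; half = 8; half note = 8; half = 8; quarter = 4; quarter = 4; half = 8.
Altogether 2 + 8 + 8 + 8 + 4 + 4 + 8 = 42.
42 ÷ 9 = 4 complete bars with 6 sixteenth notes remaining.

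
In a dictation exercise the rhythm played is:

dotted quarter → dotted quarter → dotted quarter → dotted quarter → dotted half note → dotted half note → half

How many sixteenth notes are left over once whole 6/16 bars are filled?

2

One bar of 6/16 = 3 eighth notes.
Working in eighth notes: dotted quarter = 3; dotted quarter = 3; dotted quarter = 3; dotted quarter = 3; dotted half note = 6; dotted half note = 6; half = 4.
Adding: 3 + 3 + 3 + 3 + 6 + 6 + 4 = 28.
28 ÷ 3 = 9 complete bars with 1 eighth note remaining = 2 sixteenth notes.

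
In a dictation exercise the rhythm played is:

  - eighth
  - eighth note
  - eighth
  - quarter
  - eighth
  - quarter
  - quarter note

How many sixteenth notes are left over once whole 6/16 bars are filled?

2

One bar of 6/16 = 3 eighth notes.
Working in eighth notes: eighth = 1; eighth note = 1; eighth = 1; quarter = 2; eighth = 1; quarter = 2; quarter note = 2.
Adding: 1 + 1 + 1 + 2 + 1 + 2 + 2 = 10.
10 ÷ 3 = 3 complete bars with 1 eighth note remaining = 2 sixteenth notes.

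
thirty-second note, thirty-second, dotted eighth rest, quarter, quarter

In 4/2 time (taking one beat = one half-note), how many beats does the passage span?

1.5

One half-note beat = 16 thirty-second notes.
Working in thirty-second notes: thirty-second note = 1; thirty-second = 1; dotted eighth rest = 6; quarter = 8; quarter = 8.
Altogether 1 + 1 + 6 + 8 + 8 = 24.
24 ÷ 16 = 1.5 beats.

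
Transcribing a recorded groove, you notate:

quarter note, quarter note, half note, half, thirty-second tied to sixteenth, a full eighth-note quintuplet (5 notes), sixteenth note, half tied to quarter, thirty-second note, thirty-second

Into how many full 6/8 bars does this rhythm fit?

3

One bar of 6/8 = 24 thirty-second notes.
Working in thirty-second notes: quarter note = 8; quarter note = 8; half note = 16; half = 16; thirty-second tied to sixteenth (thirty-second + sixteenth) = 3; a full eighth-note quintuplet (5 notes) (five quintuplet eighths span one half) = 16; sixteenth note = 2; half tied to quarter (half + quarter) = 24; thirty-second note = 1; thirty-second = 1.
Adding: 8 + 8 + 16 + 16 + 3 + 16 + 2 + 24 + 1 + 1 = 95.
95 ÷ 24 = 3 complete bars with 23 left over.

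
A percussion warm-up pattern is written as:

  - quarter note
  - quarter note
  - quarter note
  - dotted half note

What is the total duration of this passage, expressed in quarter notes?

6

In quarter notes: quarter note = 1; quarter note = 1; quarter note = 1; dotted half note = 3.
Total: 1 + 1 + 1 + 3 = 6 quarter notes.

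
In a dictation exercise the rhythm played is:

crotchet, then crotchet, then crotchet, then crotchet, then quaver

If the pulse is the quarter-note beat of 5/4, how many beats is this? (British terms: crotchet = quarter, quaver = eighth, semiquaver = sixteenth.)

4.5

One quarter-note beat = 2 eighth notes.
Each duration in eighth notes: crotchet = 2; crotchet = 2; crotchet = 2; crotchet = 2; quaver = 1.
Sum: 2 + 2 + 2 + 2 + 1 = 9.
9 ÷ 2 = 4.5 beats.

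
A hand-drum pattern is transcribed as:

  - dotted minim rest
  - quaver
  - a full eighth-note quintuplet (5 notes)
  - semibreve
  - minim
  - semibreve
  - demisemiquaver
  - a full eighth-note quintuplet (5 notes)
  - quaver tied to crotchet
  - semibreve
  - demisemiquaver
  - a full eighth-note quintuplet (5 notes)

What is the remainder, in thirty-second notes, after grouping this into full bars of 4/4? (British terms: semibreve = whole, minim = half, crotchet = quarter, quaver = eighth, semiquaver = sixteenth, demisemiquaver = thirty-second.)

One bar of 4/4 = 32 thirty-second notes.
Each duration in thirty-second notes: dotted minim rest = 24; quaver = 4; a full eighth-note quintuplet (5 notes) (five quintuplet eighths span one half) = 16; semibreve = 32; minim = 16; semibreve = 32; demisemiquaver = 1; a full eighth-note quintuplet (5 notes) (five quintuplet eighths span one half) = 16; quaver tied to crotchet (quaver + crotchet) = 12; semibreve = 32; demisemiquaver = 1; a full eighth-note quintuplet (5 notes) (five quintuplet eighths span one half) = 16.
Adding: 24 + 4 + 16 + 32 + 16 + 32 + 1 + 16 + 12 + 32 + 1 + 16 = 202.
202 ÷ 32 = 6 complete bars with 10 thirty-second notes remaining.

10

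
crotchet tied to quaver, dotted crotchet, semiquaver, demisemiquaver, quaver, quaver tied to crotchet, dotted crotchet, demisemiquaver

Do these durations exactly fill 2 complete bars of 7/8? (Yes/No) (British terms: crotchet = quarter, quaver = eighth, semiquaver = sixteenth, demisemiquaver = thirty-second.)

One bar of 7/8 = 28 thirty-second notes, so 2 bars = 56.
Express everything in thirty-second notes: crotchet tied to quaver (crotchet + quaver) = 12; dotted crotchet = 12; semiquaver = 2; demisemiquaver = 1; quaver = 4; quaver tied to crotchet (quaver + crotchet) = 12; dotted crotchet = 12; demisemiquaver = 1.
Total: 12 + 12 + 2 + 1 + 4 + 12 + 12 + 1 = 56.
56 equals 56, so the answer is Yes.

Yes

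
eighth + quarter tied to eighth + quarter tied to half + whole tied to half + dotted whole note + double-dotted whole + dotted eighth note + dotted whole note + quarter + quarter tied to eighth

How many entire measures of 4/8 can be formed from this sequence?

One bar of 4/8 = 8 sixteenth notes.
Working in sixteenth notes: eighth = 2; quarter tied to eighth (quarter + eighth) = 6; quarter tied to half (quarter + half) = 12; whole tied to half (whole + half) = 24; dotted whole note = 24; double-dotted whole = 28; dotted eighth note = 3; dotted whole note = 24; quarter = 4; quarter tied to eighth (quarter + eighth) = 6.
Altogether 2 + 6 + 12 + 24 + 24 + 28 + 3 + 24 + 4 + 6 = 133.
133 ÷ 8 = 16 complete bars with 5 left over.

16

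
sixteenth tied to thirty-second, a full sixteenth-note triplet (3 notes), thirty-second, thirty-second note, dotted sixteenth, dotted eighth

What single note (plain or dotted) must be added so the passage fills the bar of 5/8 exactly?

sixteenth note

The bar of 5/8 = 20 thirty-second notes.
Working in thirty-second notes: sixteenth tied to thirty-second (sixteenth + thirty-second) = 3; a full sixteenth-note triplet (3 notes) (three triplet sixteenths span one eighth) = 4; thirty-second = 1; thirty-second note = 1; dotted sixteenth = 3; dotted eighth = 6.
Altogether 3 + 4 + 1 + 1 + 3 + 6 = 18.
Remaining: 20 − 18 = 2 thirty-second notes, which is a sixteenth note.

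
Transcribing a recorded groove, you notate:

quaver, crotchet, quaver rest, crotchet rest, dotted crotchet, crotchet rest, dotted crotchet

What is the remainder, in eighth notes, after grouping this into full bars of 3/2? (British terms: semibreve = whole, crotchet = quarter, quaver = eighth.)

One bar of 3/2 = 12 eighth notes.
In eighth notes: quaver = 1; crotchet = 2; quaver rest = 1; crotchet rest = 2; dotted crotchet = 3; crotchet rest = 2; dotted crotchet = 3.
Adding: 1 + 2 + 1 + 2 + 3 + 2 + 3 = 14.
14 ÷ 12 = 1 complete bar with 2 eighth notes remaining.

2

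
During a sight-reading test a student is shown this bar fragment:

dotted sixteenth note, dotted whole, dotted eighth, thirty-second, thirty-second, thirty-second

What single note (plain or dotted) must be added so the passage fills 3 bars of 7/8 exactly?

3 bars of 7/8 = 84 thirty-second notes.
Each duration in thirty-second notes: dotted sixteenth note = 3; dotted whole = 48; dotted eighth = 6; thirty-second = 1; thirty-second = 1; thirty-second = 1.
Altogether 3 + 48 + 6 + 1 + 1 + 1 = 60.
Remaining: 84 − 60 = 24 thirty-second notes, which is a dotted half note.

dotted half note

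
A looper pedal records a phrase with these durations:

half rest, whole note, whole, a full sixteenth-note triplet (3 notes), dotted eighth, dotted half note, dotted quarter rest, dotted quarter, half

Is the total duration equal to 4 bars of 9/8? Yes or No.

One bar of 9/8 = 18 sixteenth notes, so 4 bars = 72.
Express everything in sixteenth notes: half rest = 8; whole note = 16; whole = 16; a full sixteenth-note triplet (3 notes) (three triplet sixteenths span one eighth) = 2; dotted eighth = 3; dotted half note = 12; dotted quarter rest = 6; dotted quarter = 6; half = 8.
Sum: 8 + 16 + 16 + 2 + 3 + 12 + 6 + 6 + 8 = 77.
77 exceeds 72, so the answer is No.

No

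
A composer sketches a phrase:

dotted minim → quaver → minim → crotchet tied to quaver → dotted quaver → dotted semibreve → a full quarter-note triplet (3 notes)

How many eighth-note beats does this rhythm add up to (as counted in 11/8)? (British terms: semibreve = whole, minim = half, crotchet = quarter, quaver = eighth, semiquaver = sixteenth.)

31.5

One eighth-note beat = 2 sixteenth notes.
Each duration in sixteenth notes: dotted minim = 12; quaver = 2; minim = 8; crotchet tied to quaver (crotchet + quaver) = 6; dotted quaver = 3; dotted semibreve = 24; a full quarter-note triplet (3 notes) (three triplet quarters span one half) = 8.
Sum: 12 + 2 + 8 + 6 + 3 + 24 + 8 = 63.
63 ÷ 2 = 31.5 beats.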